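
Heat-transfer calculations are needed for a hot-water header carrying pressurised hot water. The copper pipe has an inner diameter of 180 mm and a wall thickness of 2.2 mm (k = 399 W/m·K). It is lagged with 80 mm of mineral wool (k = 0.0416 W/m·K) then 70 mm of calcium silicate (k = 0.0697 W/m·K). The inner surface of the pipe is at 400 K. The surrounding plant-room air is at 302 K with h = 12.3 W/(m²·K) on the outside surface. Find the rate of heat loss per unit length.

Treating each annulus and film as a series resistance:
R_copper pipe wall = ln(92.2/90)/(2π×399×1) = 9.633×10^-6 K/W
R_mineral wool = ln(172.2/92.2)/(2π×0.0416×1) = 2.39 K/W
R_calcium silicate = ln(242.2/172.2)/(2π×0.0697×1) = 0.7789 K/W
R_outer film = 1/(h_o·2πr_oL) = 1/(12.3×2π×0.2422×1) = 0.05342 K/W
R_total = 3.222 K/W
Q = ΔT/R_total = 98/3.222

q′ ≈ 30.4 W/m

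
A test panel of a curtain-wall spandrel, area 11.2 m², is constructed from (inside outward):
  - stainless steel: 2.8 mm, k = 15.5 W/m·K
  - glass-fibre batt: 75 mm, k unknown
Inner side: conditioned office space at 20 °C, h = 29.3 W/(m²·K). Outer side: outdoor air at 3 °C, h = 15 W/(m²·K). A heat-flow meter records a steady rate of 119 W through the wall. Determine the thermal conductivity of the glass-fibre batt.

k ≈ 0.05 W/(m·K)

Using the resistance-network approach (series):
R_inner film = 1/(h_i·A) = 1/(29.3×11.2) = 0.003047 K/W
R_stainless steel = L/(kA) = 0.0028/(15.5×11.2) = 1.613×10^-5 K/W
R_outer film = 1/(h_o·A) = 1/(15×11.2) = 0.005952 K/W
Sum of known resistances R_other = 0.009016 K/W
Total R = ΔT/Q = 17/119 = 0.1429 K/W
R_glass-fibre batt = R_total − R_other = 0.1338 K/W
k = L/(R·A) = 0.075/(0.1338×11.2)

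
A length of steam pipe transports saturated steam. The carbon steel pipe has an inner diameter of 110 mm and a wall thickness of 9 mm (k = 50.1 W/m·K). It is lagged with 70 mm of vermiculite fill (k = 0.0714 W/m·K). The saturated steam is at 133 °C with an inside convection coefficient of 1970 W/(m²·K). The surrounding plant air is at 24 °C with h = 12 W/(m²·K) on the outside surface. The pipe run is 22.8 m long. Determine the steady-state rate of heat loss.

Q ≈ 1420 W

Cylindrical conduction, so R = ln(r₂/r₁)/(2πkL) per layer, in series:
R_inner film = 1/(h_i·2πr₁L) = 1/(1970×2π×0.055×22.8) = 6.443×10^-5 K/W
R_carbon steel pipe wall = ln(64/55)/(2π×50.1×22.8) = 2.112×10^-5 K/W
R_vermiculite fill = ln(134/64)/(2π×0.0714×22.8) = 0.07224 K/W
R_outer film = 1/(h_o·2πr_oL) = 1/(12×2π×0.134×22.8) = 0.004341 K/W
R_total = 0.07667 K/W
Q = ΔT/R_total = 109/0.07667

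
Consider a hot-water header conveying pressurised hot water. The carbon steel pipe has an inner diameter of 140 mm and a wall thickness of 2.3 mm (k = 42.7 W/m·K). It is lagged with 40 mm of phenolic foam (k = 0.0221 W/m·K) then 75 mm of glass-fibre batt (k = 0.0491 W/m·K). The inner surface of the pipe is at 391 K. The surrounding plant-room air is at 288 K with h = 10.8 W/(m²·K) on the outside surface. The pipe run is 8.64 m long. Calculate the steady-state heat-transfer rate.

Q ≈ 181 W

Radial resistances (cylindrical: R_cond = ln(r_o/r_i)/(2πkL), R_conv = 1/(h·2πrL)):
R_carbon steel pipe wall = ln(72.3/70)/(2π×42.7×8.64) = 1.395×10^-5 K/W
R_phenolic foam = ln(112.3/72.3)/(2π×0.0221×8.64) = 0.367 K/W
R_glass-fibre batt = ln(187.3/112.3)/(2π×0.0491×8.64) = 0.1919 K/W
R_outer film = 1/(h_o·2πr_oL) = 1/(10.8×2π×0.1873×8.64) = 0.009106 K/W
R_total = 0.5681 K/W
Q = ΔT/R_total = 103/0.5681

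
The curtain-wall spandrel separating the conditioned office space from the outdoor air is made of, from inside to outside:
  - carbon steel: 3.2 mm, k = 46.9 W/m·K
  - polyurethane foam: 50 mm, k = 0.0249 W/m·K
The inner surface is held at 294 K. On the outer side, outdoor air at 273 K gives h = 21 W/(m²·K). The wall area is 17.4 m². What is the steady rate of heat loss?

Using the resistance-network approach (series):
R_carbon steel = L/(kA) = 0.0032/(46.9×17.4) = 3.921×10^-6 K/W
R_polyurethane foam = L/(kA) = 0.05/(0.0249×17.4) = 0.1154 K/W
R_outer film = 1/(h_o·A) = 1/(21×17.4) = 0.002737 K/W
R_total = 0.1181 K/W
Q = ΔT / R_total = 21 / 0.1181

Q ≈ 178 W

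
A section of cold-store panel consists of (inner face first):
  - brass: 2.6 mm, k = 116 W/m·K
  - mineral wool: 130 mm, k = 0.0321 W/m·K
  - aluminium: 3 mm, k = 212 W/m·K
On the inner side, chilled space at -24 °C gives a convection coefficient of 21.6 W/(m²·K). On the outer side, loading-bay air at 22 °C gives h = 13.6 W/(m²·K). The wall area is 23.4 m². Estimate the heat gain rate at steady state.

Model the wall as resistances in series:
R_inner film = 1/(h_i·A) = 1/(21.6×23.4) = 0.001978 K/W
R_brass = L/(kA) = 0.0026/(116×23.4) = 9.579×10^-7 K/W
R_mineral wool = L/(kA) = 0.13/(0.0321×23.4) = 0.1731 K/W
R_aluminium = L/(kA) = 0.003/(212×23.4) = 6.047×10^-7 K/W
R_outer film = 1/(h_o·A) = 1/(13.6×23.4) = 0.003142 K/W
R_total = 0.1782 K/W
Q = ΔT / R_total = 46 / 0.1782

Q ≈ 258 W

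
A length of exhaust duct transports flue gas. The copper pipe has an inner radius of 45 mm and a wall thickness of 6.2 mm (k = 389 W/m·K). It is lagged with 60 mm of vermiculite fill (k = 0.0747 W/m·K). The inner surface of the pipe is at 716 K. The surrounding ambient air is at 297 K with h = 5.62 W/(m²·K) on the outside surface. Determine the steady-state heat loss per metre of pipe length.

Treating each annulus and film as a series resistance:
R_copper pipe wall = ln(51.2/45)/(2π×389×1) = 5.281×10^-5 K/W
R_vermiculite fill = ln(111.2/51.2)/(2π×0.0747×1) = 1.652 K/W
R_outer film = 1/(h_o·2πr_oL) = 1/(5.62×2π×0.1112×1) = 0.2547 K/W
R_total = 1.907 K/W
Q = ΔT/R_total = 419/1.907

q′ ≈ 220 W/m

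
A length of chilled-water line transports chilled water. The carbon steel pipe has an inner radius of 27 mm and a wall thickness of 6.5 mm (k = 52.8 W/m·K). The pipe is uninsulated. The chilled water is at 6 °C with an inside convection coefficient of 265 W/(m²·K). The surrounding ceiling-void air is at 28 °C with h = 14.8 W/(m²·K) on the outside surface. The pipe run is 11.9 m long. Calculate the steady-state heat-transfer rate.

Per-layer cylindrical resistances, series-summed:
R_inner film = 1/(h_i·2πr₁L) = 1/(265×2π×0.027×11.9) = 0.001869 K/W
R_carbon steel pipe wall = ln(33.5/27)/(2π×52.8×11.9) = 5.464×10^-5 K/W
R_outer film = 1/(h_o·2πr_oL) = 1/(14.8×2π×0.0335×11.9) = 0.02698 K/W
R_total = 0.0289 K/W
Q = ΔT/R_total = 22/0.0289

Q ≈ 761 W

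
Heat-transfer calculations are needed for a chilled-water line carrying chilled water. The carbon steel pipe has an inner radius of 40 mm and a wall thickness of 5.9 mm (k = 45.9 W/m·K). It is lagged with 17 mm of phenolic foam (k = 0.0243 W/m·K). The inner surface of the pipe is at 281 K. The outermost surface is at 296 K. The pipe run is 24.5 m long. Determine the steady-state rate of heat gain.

Per-layer cylindrical resistances, series-summed:
R_carbon steel pipe wall = ln(45.9/40)/(2π×45.9×24.5) = 1.947×10^-5 K/W
R_phenolic foam = ln(62.9/45.9)/(2π×0.0243×24.5) = 0.08423 K/W
R_total = 0.08425 K/W
Q = ΔT/R_total = 15/0.08425

Q ≈ 178 W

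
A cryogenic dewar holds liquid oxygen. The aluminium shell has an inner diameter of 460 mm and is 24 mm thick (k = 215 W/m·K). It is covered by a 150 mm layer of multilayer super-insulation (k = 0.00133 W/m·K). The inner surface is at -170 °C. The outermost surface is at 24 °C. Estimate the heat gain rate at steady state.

Radial (spherical) resistances in series:
R_aluminium shell = (1/0.23 − 1/0.254)/(4π×215) = 1.521×10^-4 K/W
R_multilayer super-insulation = (1/0.254 − 1/0.404)/(4π×0.00133) = 87.46 K/W
R_total = 87.46 K/W
Q = ΔT/R_total = 194/87.46

Q ≈ 2.22 W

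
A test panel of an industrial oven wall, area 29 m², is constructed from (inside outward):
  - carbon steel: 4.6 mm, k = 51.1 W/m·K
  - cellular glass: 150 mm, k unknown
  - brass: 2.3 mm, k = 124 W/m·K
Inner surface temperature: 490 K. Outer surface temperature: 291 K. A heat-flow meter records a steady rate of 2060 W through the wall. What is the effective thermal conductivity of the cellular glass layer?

k ≈ 0.0535 W/(m·K)

Thermal resistances in series:
R_carbon steel = L/(kA) = 0.0046/(51.1×29) = 3.104×10^-6 K/W
R_brass = L/(kA) = 0.0023/(124×29) = 6.396×10^-7 K/W
Sum of known resistances R_other = 3.744×10^-6 K/W
Total R = ΔT/Q = 199/2060 = 0.0966 K/W
R_cellular glass = R_total − R_other = 0.0966 K/W
k = L/(R·A) = 0.15/(0.0966×29)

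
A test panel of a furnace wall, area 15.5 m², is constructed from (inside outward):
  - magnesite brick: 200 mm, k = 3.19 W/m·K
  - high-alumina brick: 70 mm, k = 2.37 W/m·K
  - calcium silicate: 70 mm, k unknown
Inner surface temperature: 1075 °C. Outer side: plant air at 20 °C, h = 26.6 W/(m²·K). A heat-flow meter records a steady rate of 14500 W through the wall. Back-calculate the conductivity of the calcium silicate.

Treating each layer as a thermal resistance in series:
R_magnesite brick = L/(kA) = 0.2/(3.19×15.5) = 0.004045 K/W
R_high-alumina brick = L/(kA) = 0.07/(2.37×15.5) = 0.001906 K/W
R_outer film = 1/(h_o·A) = 1/(26.6×15.5) = 0.002425 K/W
Sum of known resistances R_other = 0.008376 K/W
Total R = ΔT/Q = 1055/14500 = 0.07276 K/W
R_calcium silicate = R_total − R_other = 0.06438 K/W
k = L/(R·A) = 0.07/(0.06438×15.5)

k ≈ 0.0701 W/(m·K)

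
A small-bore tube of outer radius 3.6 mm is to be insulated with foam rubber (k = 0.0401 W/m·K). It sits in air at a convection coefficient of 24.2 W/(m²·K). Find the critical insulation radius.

For a cylinder r_cr = k/h = 0.0401/24.2
r_cr = 1.66 mm; since the bare radius (3.6 mm) is above r_cr, any added insulation will reduce heat loss.

r_cr ≈ 1.66 mm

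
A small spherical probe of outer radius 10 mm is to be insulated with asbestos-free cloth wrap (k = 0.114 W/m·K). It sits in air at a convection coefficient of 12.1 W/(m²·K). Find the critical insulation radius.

r_cr ≈ 18.8 mm

For a sphere r_cr = 2k/h = 2×0.114/12.1
r_cr = 18.8 mm; since the bare radius (10 mm) is below r_cr, adding a thin layer of insulation will *increase* heat loss.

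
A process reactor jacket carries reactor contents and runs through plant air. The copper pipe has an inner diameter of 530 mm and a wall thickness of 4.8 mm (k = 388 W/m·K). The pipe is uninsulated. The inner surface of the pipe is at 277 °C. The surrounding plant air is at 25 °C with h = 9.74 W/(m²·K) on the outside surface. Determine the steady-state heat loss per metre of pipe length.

q′ ≈ 4160 W/m

Treating each annulus and film as a series resistance:
R_copper pipe wall = ln(269.8/265)/(2π×388×1) = 7.363×10^-6 K/W
R_outer film = 1/(h_o·2πr_oL) = 1/(9.74×2π×0.2698×1) = 0.06056 K/W
R_total = 0.06057 K/W
Q = ΔT/R_total = 252/0.06057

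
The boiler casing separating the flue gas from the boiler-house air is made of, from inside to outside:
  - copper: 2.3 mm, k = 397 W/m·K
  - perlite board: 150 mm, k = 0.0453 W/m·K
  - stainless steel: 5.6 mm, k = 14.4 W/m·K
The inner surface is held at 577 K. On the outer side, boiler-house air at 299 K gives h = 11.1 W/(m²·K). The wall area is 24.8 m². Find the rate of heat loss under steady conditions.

Thermal resistances in series:
R_copper = L/(kA) = 0.0023/(397×24.8) = 2.336×10^-7 K/W
R_perlite board = L/(kA) = 0.15/(0.0453×24.8) = 0.1335 K/W
R_stainless steel = L/(kA) = 0.0056/(14.4×24.8) = 1.568×10^-5 K/W
R_outer film = 1/(h_o·A) = 1/(11.1×24.8) = 0.003633 K/W
R_total = 0.1372 K/W
Q = ΔT / R_total = 278 / 0.1372

Q ≈ 2030 W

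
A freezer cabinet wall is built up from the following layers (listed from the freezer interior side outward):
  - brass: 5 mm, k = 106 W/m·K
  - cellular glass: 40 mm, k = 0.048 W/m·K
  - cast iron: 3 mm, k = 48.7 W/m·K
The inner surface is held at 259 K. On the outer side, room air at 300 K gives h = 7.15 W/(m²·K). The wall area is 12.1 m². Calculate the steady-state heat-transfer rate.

Q ≈ 510 W

Using the resistance-network approach (series):
R_brass = L/(kA) = 0.005/(106×12.1) = 3.898×10^-6 K/W
R_cellular glass = L/(kA) = 0.04/(0.048×12.1) = 0.06887 K/W
R_cast iron = L/(kA) = 0.003/(48.7×12.1) = 5.091×10^-6 K/W
R_outer film = 1/(h_o·A) = 1/(7.15×12.1) = 0.01156 K/W
R_total = 0.08044 K/W
Q = ΔT / R_total = 41 / 0.08044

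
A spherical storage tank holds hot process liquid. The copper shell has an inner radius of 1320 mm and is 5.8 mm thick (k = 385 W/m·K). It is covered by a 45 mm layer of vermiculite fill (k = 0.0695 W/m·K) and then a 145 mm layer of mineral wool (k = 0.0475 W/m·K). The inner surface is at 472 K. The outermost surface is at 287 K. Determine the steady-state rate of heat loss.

Q ≈ 1270 W

Each spherical layer contributes R = (1/r_i − 1/r_o)/(4πk):
R_copper shell = (1/1.32 − 1/1.3258)/(4π×385) = 6.85×10^-7 K/W
R_vermiculite fill = (1/1.3258 − 1/1.3708)/(4π×0.0695) = 0.02835 K/W
R_mineral wool = (1/1.3708 − 1/1.5158)/(4π×0.0475) = 0.1169 K/W
R_total = 0.1453 K/W
Q = ΔT/R_total = 185/0.1453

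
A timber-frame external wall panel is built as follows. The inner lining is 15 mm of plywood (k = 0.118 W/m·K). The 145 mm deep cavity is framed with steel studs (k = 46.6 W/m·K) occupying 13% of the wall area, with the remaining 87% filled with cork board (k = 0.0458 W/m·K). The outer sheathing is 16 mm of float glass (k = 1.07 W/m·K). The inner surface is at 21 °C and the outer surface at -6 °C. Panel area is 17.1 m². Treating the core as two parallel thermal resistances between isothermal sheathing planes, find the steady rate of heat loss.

Q ≈ 2780 W

Sheathing layers in series; stud and cavity paths in parallel between them.
R_inner = 0.015/(0.118×17.1) = 0.007434 K/W
R_stud  = 0.145/(46.6×0.13×17.1) = 0.0014 K/W
R_cav   = 0.145/(0.0458×0.87×17.1) = 0.2128 K/W
1/R_core = 1/R_stud + 1/R_cav → R_core = 0.001391 K/W
R_outer = 0.016/(1.07×17.1) = 8.745×10^-4 K/W
R_total = 0.009699 K/W
Q = ΔT/R_total = 27/0.009699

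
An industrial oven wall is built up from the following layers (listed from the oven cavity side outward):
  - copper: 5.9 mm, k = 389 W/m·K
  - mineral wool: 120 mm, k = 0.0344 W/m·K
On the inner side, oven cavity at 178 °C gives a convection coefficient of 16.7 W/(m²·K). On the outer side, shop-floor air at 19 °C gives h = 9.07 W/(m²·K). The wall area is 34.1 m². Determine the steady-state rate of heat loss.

Series thermal resistances:
R_inner film = 1/(h_i·A) = 1/(16.7×34.1) = 0.001756 K/W
R_copper = L/(kA) = 0.0059/(389×34.1) = 4.448×10^-7 K/W
R_mineral wool = L/(kA) = 0.12/(0.0344×34.1) = 0.1023 K/W
R_outer film = 1/(h_o·A) = 1/(9.07×34.1) = 0.003233 K/W
R_total = 0.1073 K/W
Q = ΔT / R_total = 159 / 0.1073

Q ≈ 1480 W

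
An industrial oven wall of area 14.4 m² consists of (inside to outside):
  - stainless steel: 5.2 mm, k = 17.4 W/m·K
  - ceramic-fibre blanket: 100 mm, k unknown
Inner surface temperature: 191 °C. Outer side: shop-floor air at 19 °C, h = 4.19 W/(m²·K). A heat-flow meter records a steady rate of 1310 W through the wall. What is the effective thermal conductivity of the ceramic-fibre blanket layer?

k ≈ 0.0605 W/(m·K)

Thermal resistances in series:
R_stainless steel = L/(kA) = 0.0052/(17.4×14.4) = 2.075×10^-5 K/W
R_outer film = 1/(h_o·A) = 1/(4.19×14.4) = 0.01657 K/W
Sum of known resistances R_other = 0.01659 K/W
Total R = ΔT/Q = 172/1310 = 0.1313 K/W
R_ceramic-fibre blanket = R_total − R_other = 0.1147 K/W
k = L/(R·A) = 0.1/(0.1147×14.4)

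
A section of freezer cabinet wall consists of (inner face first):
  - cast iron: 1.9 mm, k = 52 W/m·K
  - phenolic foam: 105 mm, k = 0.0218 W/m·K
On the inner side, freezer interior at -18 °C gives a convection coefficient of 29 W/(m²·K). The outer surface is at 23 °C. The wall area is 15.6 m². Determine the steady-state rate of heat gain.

Series thermal resistances:
R_inner film = 1/(h_i·A) = 1/(29×15.6) = 0.00221 K/W
R_cast iron = L/(kA) = 0.0019/(52×15.6) = 2.342×10^-6 K/W
R_phenolic foam = L/(kA) = 0.105/(0.0218×15.6) = 0.3088 K/W
R_total = 0.311 K/W
Q = ΔT / R_total = 41 / 0.311

Q ≈ 132 W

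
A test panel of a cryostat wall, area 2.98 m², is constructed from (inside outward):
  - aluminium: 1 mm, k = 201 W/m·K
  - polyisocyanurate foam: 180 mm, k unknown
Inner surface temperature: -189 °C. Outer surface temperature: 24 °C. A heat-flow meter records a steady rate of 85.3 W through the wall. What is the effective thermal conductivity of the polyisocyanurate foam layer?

Treating each layer as a thermal resistance in series:
R_aluminium = L/(kA) = 0.001/(201×2.98) = 1.67×10^-6 K/W
Sum of known resistances R_other = 1.67×10^-6 K/W
Total R = ΔT/Q = 213/85.3 = 2.497 K/W
R_polyisocyanurate foam = R_total − R_other = 2.497 K/W
k = L/(R·A) = 0.18/(2.497×2.98)

k ≈ 0.0242 W/(m·K)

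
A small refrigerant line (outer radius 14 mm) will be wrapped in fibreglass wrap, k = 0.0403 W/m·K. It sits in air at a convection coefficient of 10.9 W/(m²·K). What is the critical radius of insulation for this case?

r_cr ≈ 3.7 mm

For a cylinder r_cr = k/h = 0.0403/10.9
r_cr = 3.7 mm; since the bare radius (14 mm) is above r_cr, any added insulation will reduce heat loss.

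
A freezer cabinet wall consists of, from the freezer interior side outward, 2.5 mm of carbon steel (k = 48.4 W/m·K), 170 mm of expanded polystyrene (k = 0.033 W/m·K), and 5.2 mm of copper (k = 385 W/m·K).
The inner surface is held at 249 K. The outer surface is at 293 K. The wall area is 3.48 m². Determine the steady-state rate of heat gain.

Series thermal resistances:
R_carbon steel = L/(kA) = 0.0025/(48.4×3.48) = 1.484×10^-5 K/W
R_expanded polystyrene = L/(kA) = 0.17/(0.033×3.48) = 1.48 K/W
R_copper = L/(kA) = 0.0052/(385×3.48) = 3.881×10^-6 K/W
R_total = 1.48 K/W
Q = ΔT / R_total = 44 / 1.48

Q ≈ 29.7 W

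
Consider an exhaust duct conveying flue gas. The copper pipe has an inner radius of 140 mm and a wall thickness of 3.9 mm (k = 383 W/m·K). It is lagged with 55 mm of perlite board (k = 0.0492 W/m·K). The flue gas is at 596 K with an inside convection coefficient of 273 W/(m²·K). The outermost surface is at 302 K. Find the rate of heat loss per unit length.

q′ ≈ 280 W/m

Radial resistances (cylindrical: R_cond = ln(r_o/r_i)/(2πkL), R_conv = 1/(h·2πrL)):
R_inner film = 1/(h_i·2πr₁L) = 1/(273×2π×0.14×1) = 0.004164 K/W
R_copper pipe wall = ln(143.9/140)/(2π×383×1) = 1.142×10^-5 K/W
R_perlite board = ln(198.9/143.9)/(2π×0.0492×1) = 1.047 K/W
R_total = 1.051 K/W
Q = ΔT/R_total = 294/1.051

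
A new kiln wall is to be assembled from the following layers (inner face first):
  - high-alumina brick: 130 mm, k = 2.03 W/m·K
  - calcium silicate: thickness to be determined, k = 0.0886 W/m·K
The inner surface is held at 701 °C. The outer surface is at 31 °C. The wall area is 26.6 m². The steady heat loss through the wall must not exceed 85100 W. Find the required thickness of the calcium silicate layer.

Series thermal resistances:
R_high-alumina brick = L/(kA) = 0.13/(2.03×26.6) = 0.002407 K/W
Sum of the known resistances R_other = 0.002407 K/W
Required total resistance R_tot = ΔT/Q_allow = 670/85100 = 0.007873 K/W
R_calcium silicate = R_tot − R_other = 0.005466 K/W
L = R·k·A = 0.005466×0.0886×26.6

L ≈ 12.9 mm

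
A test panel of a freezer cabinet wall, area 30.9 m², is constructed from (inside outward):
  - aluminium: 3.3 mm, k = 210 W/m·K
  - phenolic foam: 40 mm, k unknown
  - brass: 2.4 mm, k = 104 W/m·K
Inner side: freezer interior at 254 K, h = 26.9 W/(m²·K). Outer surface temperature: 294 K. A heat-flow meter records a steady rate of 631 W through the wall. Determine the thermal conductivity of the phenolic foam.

Thermal resistances in series:
R_inner film = 1/(h_i·A) = 1/(26.9×30.9) = 0.001203 K/W
R_aluminium = L/(kA) = 0.0033/(210×30.9) = 5.086×10^-7 K/W
R_brass = L/(kA) = 0.0024/(104×30.9) = 7.468×10^-7 K/W
Sum of known resistances R_other = 0.001204 K/W
Total R = ΔT/Q = 40/631 = 0.06339 K/W
R_phenolic foam = R_total − R_other = 0.06219 K/W
k = L/(R·A) = 0.04/(0.06219×30.9)

k ≈ 0.0208 W/(m·K)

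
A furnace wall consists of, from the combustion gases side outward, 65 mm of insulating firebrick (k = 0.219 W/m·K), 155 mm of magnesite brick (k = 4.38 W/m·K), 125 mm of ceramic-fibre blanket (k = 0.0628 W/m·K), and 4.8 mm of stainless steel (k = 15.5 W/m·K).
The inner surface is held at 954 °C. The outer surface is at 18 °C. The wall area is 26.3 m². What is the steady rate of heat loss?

Series thermal resistances:
R_insulating firebrick = L/(kA) = 0.065/(0.219×26.3) = 0.01129 K/W
R_magnesite brick = L/(kA) = 0.155/(4.38×26.3) = 0.001346 K/W
R_ceramic-fibre blanket = L/(kA) = 0.125/(0.0628×26.3) = 0.07568 K/W
R_stainless steel = L/(kA) = 0.0048/(15.5×26.3) = 1.177×10^-5 K/W
R_total = 0.08832 K/W
Q = ΔT / R_total = 936 / 0.08832

Q ≈ 10600 W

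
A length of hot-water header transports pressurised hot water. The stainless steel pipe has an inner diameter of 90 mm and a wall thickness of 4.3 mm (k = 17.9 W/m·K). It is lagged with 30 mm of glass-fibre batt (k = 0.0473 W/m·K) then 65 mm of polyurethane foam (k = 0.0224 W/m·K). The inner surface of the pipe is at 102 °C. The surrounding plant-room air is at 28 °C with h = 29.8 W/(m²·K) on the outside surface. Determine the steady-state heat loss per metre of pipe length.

Per-layer cylindrical resistances, series-summed:
R_stainless steel pipe wall = ln(49.3/45)/(2π×17.9×1) = 8.114×10^-4 K/W
R_glass-fibre batt = ln(79.3/49.3)/(2π×0.0473×1) = 1.599 K/W
R_polyurethane foam = ln(144.3/79.3)/(2π×0.0224×1) = 4.254 K/W
R_outer film = 1/(h_o·2πr_oL) = 1/(29.8×2π×0.1443×1) = 0.03701 K/W
R_total = 5.891 K/W
Q = ΔT/R_total = 74/5.891

q′ ≈ 12.6 W/m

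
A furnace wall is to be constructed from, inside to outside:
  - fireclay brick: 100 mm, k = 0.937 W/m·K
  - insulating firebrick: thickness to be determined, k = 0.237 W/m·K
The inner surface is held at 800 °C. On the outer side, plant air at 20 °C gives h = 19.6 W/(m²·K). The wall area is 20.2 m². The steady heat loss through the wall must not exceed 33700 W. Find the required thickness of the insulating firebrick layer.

L ≈ 73.4 mm

Treating each layer as a thermal resistance in series:
R_fireclay brick = L/(kA) = 0.1/(0.937×20.2) = 0.005283 K/W
R_outer film = 1/(h_o·A) = 1/(19.6×20.2) = 0.002526 K/W
Sum of the known resistances R_other = 0.007809 K/W
Required total resistance R_tot = ΔT/Q_allow = 780/33700 = 0.02315 K/W
R_insulating firebrick = R_tot − R_other = 0.01534 K/W
L = R·k·A = 0.01534×0.237×20.2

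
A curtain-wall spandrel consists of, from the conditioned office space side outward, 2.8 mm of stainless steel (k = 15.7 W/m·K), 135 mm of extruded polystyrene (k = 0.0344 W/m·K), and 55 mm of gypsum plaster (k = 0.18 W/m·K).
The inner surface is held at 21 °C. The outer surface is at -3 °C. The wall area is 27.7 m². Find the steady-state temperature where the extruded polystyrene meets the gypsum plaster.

T ≈ -1.27 °C

Treating each layer as a thermal resistance in series:
R_stainless steel = L/(kA) = 0.0028/(15.7×27.7) = 6.438×10^-6 K/W
R_extruded polystyrene = L/(kA) = 0.135/(0.0344×27.7) = 0.1417 K/W
R_gypsum plaster = L/(kA) = 0.055/(0.18×27.7) = 0.01103 K/W
R_total = 0.1527 K/W;  Q = ΔT/R_total = 24/0.1527 = 157.2 W
T_interface = T_inner − Q·ΣR(inner→interface) = 21 − 157×0.1417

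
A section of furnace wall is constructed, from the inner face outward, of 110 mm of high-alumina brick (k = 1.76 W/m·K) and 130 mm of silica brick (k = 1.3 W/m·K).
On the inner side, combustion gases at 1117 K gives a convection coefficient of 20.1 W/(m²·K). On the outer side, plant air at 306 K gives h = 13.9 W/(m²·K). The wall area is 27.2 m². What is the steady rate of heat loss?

Q ≈ 77600 W

Using the resistance-network approach (series):
R_inner film = 1/(h_i·A) = 1/(20.1×27.2) = 0.001829 K/W
R_high-alumina brick = L/(kA) = 0.11/(1.76×27.2) = 0.002298 K/W
R_silica brick = L/(kA) = 0.13/(1.3×27.2) = 0.003676 K/W
R_outer film = 1/(h_o·A) = 1/(13.9×27.2) = 0.002645 K/W
R_total = 0.01045 K/W
Q = ΔT / R_total = 811 / 0.01045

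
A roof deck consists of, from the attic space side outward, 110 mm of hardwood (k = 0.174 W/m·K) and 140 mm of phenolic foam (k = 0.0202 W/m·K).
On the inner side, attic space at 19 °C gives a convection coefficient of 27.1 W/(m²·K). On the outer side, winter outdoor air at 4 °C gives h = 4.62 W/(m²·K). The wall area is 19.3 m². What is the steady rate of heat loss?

Series thermal resistances:
R_inner film = 1/(h_i·A) = 1/(27.1×19.3) = 0.001912 K/W
R_hardwood = L/(kA) = 0.11/(0.174×19.3) = 0.03276 K/W
R_phenolic foam = L/(kA) = 0.14/(0.0202×19.3) = 0.3591 K/W
R_outer film = 1/(h_o·A) = 1/(4.62×19.3) = 0.01122 K/W
R_total = 0.405 K/W
Q = ΔT / R_total = 15 / 0.405

Q ≈ 37 W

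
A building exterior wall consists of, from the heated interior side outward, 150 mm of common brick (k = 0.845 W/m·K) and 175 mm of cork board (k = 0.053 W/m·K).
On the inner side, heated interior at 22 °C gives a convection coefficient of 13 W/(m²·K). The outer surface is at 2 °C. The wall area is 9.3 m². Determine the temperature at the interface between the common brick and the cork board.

Thermal resistances in series:
R_inner film = 1/(h_i·A) = 1/(13×9.3) = 0.008271 K/W
R_common brick = L/(kA) = 0.15/(0.845×9.3) = 0.01909 K/W
R_cork board = L/(kA) = 0.175/(0.053×9.3) = 0.355 K/W
R_total = 0.3824 K/W;  Q = ΔT/R_total = 20/0.3824 = 52.3 W
T_interface = T_inner − Q·ΣR(inner→interface) = 22 − 52.3×0.02736

T ≈ 20.6 °C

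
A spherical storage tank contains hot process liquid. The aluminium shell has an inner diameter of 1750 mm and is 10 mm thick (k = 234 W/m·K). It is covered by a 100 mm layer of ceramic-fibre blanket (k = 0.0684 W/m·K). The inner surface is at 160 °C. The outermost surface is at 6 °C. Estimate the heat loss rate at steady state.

Q ≈ 1150 W

Spherical conduction: R = (1/r_in − 1/r_out)/(4πk) per layer; series-sum.
R_aluminium shell = (1/0.875 − 1/0.885)/(4π×234) = 4.392×10^-6 K/W
R_ceramic-fibre blanket = (1/0.885 − 1/0.985)/(4π×0.0684) = 0.1335 K/W
R_total = 0.1335 K/W
Q = ΔT/R_total = 154/0.1335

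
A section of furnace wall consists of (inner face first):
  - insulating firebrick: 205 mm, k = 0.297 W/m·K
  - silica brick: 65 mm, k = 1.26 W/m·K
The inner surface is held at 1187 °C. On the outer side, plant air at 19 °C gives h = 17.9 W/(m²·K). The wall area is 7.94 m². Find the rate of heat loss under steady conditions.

Q ≈ 11600 W

Using the resistance-network approach (series):
R_insulating firebrick = L/(kA) = 0.205/(0.297×7.94) = 0.08693 K/W
R_silica brick = L/(kA) = 0.065/(1.26×7.94) = 0.006497 K/W
R_outer film = 1/(h_o·A) = 1/(17.9×7.94) = 0.007036 K/W
R_total = 0.1005 K/W
Q = ΔT / R_total = 1168 / 0.1005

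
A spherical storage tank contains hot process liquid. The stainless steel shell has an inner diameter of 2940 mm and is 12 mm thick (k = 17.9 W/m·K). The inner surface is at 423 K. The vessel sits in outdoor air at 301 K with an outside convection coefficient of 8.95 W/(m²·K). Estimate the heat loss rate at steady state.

For a spherical shell R = (1/r₁ − 1/r₂)/(4πk); film R = 1/(h·4πr²). In series:
R_stainless steel shell = (1/1.47 − 1/1.482)/(4π×17.9) = 2.449×10^-5 K/W
R_outer film = 1/(h·4πr_o²) = 1/(8.95×4π×1.482²) = 0.004048 K/W
R_total = 0.004073 K/W
Q = ΔT/R_total = 122/0.004073

Q ≈ 30000 W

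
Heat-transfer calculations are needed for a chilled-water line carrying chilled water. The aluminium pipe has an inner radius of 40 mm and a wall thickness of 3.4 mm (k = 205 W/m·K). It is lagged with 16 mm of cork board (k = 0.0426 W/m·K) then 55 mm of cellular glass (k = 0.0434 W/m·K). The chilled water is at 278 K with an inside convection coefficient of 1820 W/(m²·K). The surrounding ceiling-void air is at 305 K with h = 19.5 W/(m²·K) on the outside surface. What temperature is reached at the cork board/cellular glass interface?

T ≈ 287 K

Cylindrical conduction, so R = ln(r₂/r₁)/(2πkL) per layer, in series:
R_inner film = 1/(h_i·2πr₁L) = 1/(1820×2π×0.04×1) = 0.002186 K/W
R_aluminium pipe wall = ln(43.4/40)/(2π×205×1) = 6.334×10^-5 K/W
R_cork board = ln(59.4/43.4)/(2π×0.0426×1) = 1.172 K/W
R_cellular glass = ln(114.4/59.4)/(2π×0.0434×1) = 2.403 K/W
R_outer film = 1/(h_o·2πr_oL) = 1/(19.5×2π×0.1144×1) = 0.07134 K/W
R_total = 3.65 K/W
Q = ΔT/R_total = 27/3.65
Q = 7.4 W/m
T_interface = T_inner + Q·ΣR(inner→interface) = 278 + 7.4×1.175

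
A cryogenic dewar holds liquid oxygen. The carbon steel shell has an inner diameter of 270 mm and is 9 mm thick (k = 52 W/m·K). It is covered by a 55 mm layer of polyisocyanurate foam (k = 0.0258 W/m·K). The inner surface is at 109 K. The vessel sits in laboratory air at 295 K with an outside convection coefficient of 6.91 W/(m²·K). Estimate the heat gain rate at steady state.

Q ≈ 29.9 W

Each spherical layer contributes R = (1/r_i − 1/r_o)/(4πk):
R_carbon steel shell = (1/0.135 − 1/0.144)/(4π×52) = 7.085×10^-4 K/W
R_polyisocyanurate foam = (1/0.144 − 1/0.199)/(4π×0.0258) = 5.92 K/W
R_outer film = 1/(h·4πr_o²) = 1/(6.91×4π×0.199²) = 0.2908 K/W
R_total = 6.211 K/W
Q = ΔT/R_total = 186/6.211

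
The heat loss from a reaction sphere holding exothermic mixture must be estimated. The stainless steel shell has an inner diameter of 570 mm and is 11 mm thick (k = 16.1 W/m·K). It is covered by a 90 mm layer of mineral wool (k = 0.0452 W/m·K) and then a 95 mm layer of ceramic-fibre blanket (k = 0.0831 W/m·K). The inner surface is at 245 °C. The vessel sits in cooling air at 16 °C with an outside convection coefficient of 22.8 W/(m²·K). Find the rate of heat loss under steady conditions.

Q ≈ 121 W

Each spherical layer contributes R = (1/r_i − 1/r_o)/(4πk):
R_stainless steel shell = (1/0.285 − 1/0.296)/(4π×16.1) = 6.445×10^-4 K/W
R_mineral wool = (1/0.296 − 1/0.386)/(4π×0.0452) = 1.387 K/W
R_ceramic-fibre blanket = (1/0.386 − 1/0.481)/(4π×0.0831) = 0.49 K/W
R_outer film = 1/(h·4πr_o²) = 1/(22.8×4π×0.481²) = 0.01509 K/W
R_total = 1.893 K/W
Q = ΔT/R_total = 229/1.893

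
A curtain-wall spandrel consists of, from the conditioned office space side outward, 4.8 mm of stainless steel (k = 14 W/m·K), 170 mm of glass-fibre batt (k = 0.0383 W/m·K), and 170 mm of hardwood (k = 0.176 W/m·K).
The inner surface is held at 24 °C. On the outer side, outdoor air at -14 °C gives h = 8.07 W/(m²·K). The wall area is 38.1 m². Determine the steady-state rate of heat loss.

Q ≈ 262 W

Model the wall as resistances in series:
R_stainless steel = L/(kA) = 0.0048/(14×38.1) = 8.999×10^-6 K/W
R_glass-fibre batt = L/(kA) = 0.17/(0.0383×38.1) = 0.1165 K/W
R_hardwood = L/(kA) = 0.17/(0.176×38.1) = 0.02535 K/W
R_outer film = 1/(h_o·A) = 1/(8.07×38.1) = 0.003252 K/W
R_total = 0.1451 K/W
Q = ΔT / R_total = 38 / 0.1451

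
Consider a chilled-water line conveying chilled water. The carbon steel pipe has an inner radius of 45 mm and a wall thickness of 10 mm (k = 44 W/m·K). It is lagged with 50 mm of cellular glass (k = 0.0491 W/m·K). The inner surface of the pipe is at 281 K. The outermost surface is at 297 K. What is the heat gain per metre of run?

q′ ≈ 7.63 W/m

For a radial system each layer contributes R = ln(r_out/r_in)/(2πkL); films add R = 1/(hA).
R_carbon steel pipe wall = ln(55/45)/(2π×44×1) = 7.259×10^-4 K/W
R_cellular glass = ln(105/55)/(2π×0.0491×1) = 2.096 K/W
R_total = 2.097 K/W
Q = ΔT/R_total = 16/2.097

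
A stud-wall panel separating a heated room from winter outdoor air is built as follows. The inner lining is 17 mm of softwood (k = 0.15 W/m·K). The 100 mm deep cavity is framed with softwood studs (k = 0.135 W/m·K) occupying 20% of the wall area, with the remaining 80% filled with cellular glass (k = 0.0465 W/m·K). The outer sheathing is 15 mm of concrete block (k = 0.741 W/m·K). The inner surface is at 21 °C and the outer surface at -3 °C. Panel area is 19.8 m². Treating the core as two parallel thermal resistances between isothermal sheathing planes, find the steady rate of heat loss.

Q ≈ 281 W

Sheathing layers in series; stud and cavity paths in parallel between them.
R_inner = 0.017/(0.15×19.8) = 0.005724 K/W
R_stud  = 0.1/(0.135×0.2×19.8) = 0.1871 K/W
R_cav   = 0.1/(0.0465×0.8×19.8) = 0.1358 K/W
1/R_core = 1/R_stud + 1/R_cav → R_core = 0.07867 K/W
R_outer = 0.015/(0.741×19.8) = 0.001022 K/W
R_total = 0.08541 K/W
Q = ΔT/R_total = 24/0.08541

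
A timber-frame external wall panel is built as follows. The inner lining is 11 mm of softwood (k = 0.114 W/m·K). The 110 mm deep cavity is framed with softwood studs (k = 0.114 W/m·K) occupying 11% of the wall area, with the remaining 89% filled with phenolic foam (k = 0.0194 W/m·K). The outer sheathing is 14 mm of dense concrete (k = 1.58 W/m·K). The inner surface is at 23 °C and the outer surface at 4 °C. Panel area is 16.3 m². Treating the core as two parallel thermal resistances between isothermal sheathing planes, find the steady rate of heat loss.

Q ≈ 81.6 W

Sheathing layers in series; stud and cavity paths in parallel between them.
R_inner = 0.011/(0.114×16.3) = 0.00592 K/W
R_stud  = 0.11/(0.114×0.11×16.3) = 0.5382 K/W
R_cav   = 0.11/(0.0194×0.89×16.3) = 0.3909 K/W
1/R_core = 1/R_stud + 1/R_cav → R_core = 0.2264 K/W
R_outer = 0.014/(1.58×16.3) = 5.436×10^-4 K/W
R_total = 0.2329 K/W
Q = ΔT/R_total = 19/0.2329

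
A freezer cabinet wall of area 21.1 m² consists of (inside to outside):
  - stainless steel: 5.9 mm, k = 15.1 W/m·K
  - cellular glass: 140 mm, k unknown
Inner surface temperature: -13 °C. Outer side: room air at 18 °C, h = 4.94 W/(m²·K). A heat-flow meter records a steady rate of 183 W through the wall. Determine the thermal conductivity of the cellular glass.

Model the wall as resistances in series:
R_stainless steel = L/(kA) = 0.0059/(15.1×21.1) = 1.852×10^-5 K/W
R_outer film = 1/(h_o·A) = 1/(4.94×21.1) = 0.009594 K/W
Sum of known resistances R_other = 0.009612 K/W
Total R = ΔT/Q = 31/183 = 0.1694 K/W
R_cellular glass = R_total − R_other = 0.1598 K/W
k = L/(R·A) = 0.14/(0.1598×21.1)

k ≈ 0.0415 W/(m·K)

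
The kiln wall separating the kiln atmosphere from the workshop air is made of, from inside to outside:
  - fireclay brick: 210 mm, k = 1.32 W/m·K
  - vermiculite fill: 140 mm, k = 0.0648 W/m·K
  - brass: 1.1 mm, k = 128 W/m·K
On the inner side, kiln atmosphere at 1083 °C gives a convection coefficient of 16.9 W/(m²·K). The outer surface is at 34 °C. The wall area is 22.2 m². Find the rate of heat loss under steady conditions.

Q ≈ 9790 W

Model the wall as resistances in series:
R_inner film = 1/(h_i·A) = 1/(16.9×22.2) = 0.002665 K/W
R_fireclay brick = L/(kA) = 0.21/(1.32×22.2) = 0.007166 K/W
R_vermiculite fill = L/(kA) = 0.14/(0.0648×22.2) = 0.09732 K/W
R_brass = L/(kA) = 0.0011/(128×22.2) = 3.871×10^-7 K/W
R_total = 0.1072 K/W
Q = ΔT / R_total = 1049 / 0.1072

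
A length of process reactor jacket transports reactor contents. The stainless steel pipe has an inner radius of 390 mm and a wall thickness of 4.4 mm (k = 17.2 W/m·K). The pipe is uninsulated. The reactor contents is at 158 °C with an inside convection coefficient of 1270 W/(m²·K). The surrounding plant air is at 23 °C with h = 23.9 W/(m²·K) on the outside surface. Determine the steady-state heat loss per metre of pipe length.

Treating each annulus and film as a series resistance:
R_inner film = 1/(h_i·2πr₁L) = 1/(1270×2π×0.39×1) = 3.213×10^-4 K/W
R_stainless steel pipe wall = ln(394.4/390)/(2π×17.2×1) = 1.038×10^-4 K/W
R_outer film = 1/(h_o·2πr_oL) = 1/(23.9×2π×0.3944×1) = 0.01688 K/W
R_total = 0.01731 K/W
Q = ΔT/R_total = 135/0.01731

q′ ≈ 7800 W/m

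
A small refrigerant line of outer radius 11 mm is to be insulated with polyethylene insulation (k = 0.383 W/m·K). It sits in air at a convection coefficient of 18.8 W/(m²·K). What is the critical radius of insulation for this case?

For a cylinder r_cr = k/h = 0.383/18.8
r_cr = 20.4 mm; since the bare radius (11 mm) is below r_cr, adding a thin layer of insulation will *increase* heat loss.

r_cr ≈ 20.4 mm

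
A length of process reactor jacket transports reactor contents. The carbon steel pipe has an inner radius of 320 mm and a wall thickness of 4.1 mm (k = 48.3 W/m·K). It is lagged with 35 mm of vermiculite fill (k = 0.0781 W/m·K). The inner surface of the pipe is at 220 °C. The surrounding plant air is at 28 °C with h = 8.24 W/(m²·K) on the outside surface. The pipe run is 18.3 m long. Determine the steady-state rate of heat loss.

Q ≈ 13400 W

Treating each annulus and film as a series resistance:
R_carbon steel pipe wall = ln(324.1/320)/(2π×48.3×18.3) = 2.292×10^-6 K/W
R_vermiculite fill = ln(359.1/324.1)/(2π×0.0781×18.3) = 0.01142 K/W
R_outer film = 1/(h_o·2πr_oL) = 1/(8.24×2π×0.3591×18.3) = 0.002939 K/W
R_total = 0.01436 K/W
Q = ΔT/R_total = 192/0.01436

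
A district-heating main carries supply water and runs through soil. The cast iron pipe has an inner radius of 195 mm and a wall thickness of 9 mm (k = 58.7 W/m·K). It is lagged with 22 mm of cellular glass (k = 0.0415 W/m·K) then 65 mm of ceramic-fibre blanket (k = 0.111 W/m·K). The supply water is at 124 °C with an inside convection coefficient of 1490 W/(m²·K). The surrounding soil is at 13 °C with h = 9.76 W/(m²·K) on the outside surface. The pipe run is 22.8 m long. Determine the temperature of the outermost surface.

T ≈ 20.7 °C

Radial resistances (cylindrical: R_cond = ln(r_o/r_i)/(2πkL), R_conv = 1/(h·2πrL)):
R_inner film = 1/(h_i·2πr₁L) = 1/(1490×2π×0.195×22.8) = 2.403×10^-5 K/W
R_cast iron pipe wall = ln(204/195)/(2π×58.7×22.8) = 5.366×10^-6 K/W
R_cellular glass = ln(226/204)/(2π×0.0415×22.8) = 0.01723 K/W
R_ceramic-fibre blanket = ln(291/226)/(2π×0.111×22.8) = 0.0159 K/W
R_outer film = 1/(h_o·2πr_oL) = 1/(9.76×2π×0.291×22.8) = 0.002458 K/W
R_total = 0.03561 K/W
Q = ΔT/R_total = 111/0.03561
Q = 3120 W
T_interface = T_inner − Q·ΣR(inner→interface) = 124 − 3120×0.03315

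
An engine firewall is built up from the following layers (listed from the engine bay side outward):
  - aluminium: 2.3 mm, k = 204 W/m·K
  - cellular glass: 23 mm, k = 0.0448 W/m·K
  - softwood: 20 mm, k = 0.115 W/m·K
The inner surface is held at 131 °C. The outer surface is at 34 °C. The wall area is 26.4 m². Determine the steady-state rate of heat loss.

Q ≈ 3730 W

Thermal resistances in series:
R_aluminium = L/(kA) = 0.0023/(204×26.4) = 4.271×10^-7 K/W
R_cellular glass = L/(kA) = 0.023/(0.0448×26.4) = 0.01945 K/W
R_softwood = L/(kA) = 0.02/(0.115×26.4) = 0.006588 K/W
R_total = 0.02603 K/W
Q = ΔT / R_total = 97 / 0.02603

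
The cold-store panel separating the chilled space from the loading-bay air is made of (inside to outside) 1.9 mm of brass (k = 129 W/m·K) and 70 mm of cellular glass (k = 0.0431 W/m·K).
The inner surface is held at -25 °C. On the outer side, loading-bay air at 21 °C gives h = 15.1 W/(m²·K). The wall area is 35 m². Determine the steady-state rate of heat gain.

Series thermal resistances:
R_brass = L/(kA) = 0.0019/(129×35) = 4.208×10^-7 K/W
R_cellular glass = L/(kA) = 0.07/(0.0431×35) = 0.0464 K/W
R_outer film = 1/(h_o·A) = 1/(15.1×35) = 0.001892 K/W
R_total = 0.0483 K/W
Q = ΔT / R_total = 46 / 0.0483

Q ≈ 952 W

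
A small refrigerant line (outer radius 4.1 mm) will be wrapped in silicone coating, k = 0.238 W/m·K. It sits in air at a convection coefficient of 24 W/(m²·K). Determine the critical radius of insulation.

r_cr ≈ 9.92 mm

For a cylinder r_cr = k/h = 0.238/24
r_cr = 9.92 mm; since the bare radius (4.1 mm) is below r_cr, adding a thin layer of insulation will *increase* heat loss.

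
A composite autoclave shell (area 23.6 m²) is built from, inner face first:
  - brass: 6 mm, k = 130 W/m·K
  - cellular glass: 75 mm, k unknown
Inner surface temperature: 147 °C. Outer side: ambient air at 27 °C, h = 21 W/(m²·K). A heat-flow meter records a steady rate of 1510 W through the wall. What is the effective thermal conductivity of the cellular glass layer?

Series thermal resistances:
R_brass = L/(kA) = 0.006/(130×23.6) = 1.956×10^-6 K/W
R_outer film = 1/(h_o·A) = 1/(21×23.6) = 0.002018 K/W
Sum of known resistances R_other = 0.00202 K/W
Total R = ΔT/Q = 120/1510 = 0.07947 K/W
R_cellular glass = R_total − R_other = 0.07745 K/W
k = L/(R·A) = 0.075/(0.07745×23.6)

k ≈ 0.041 W/(m·K)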